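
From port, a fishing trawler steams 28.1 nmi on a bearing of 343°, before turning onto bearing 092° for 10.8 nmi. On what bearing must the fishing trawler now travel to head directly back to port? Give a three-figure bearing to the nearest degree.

Leg 1 (343°, 28.1 nmi): east 28.1 sin 343° = -8.22, north 28.1 cos 343° = 26.87
Leg 2 (092°, 10.8 nmi): east 10.8 sin 92° = 10.79, north 10.8 cos 92° = -0.38
Net displacement: 2.58 east, 26.50 north. Direction back to start is (-2.58, -26.50): bearing = atan2(-2.58, -26.50) mod 360° = 185.56° ≈ 186°.

186°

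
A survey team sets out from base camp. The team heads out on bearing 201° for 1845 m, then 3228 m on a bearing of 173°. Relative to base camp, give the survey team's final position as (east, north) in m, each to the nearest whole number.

(-268, -4926)

Leg 1 (201°, 1845 m): east 1845 sin 201° = -661.19, north 1845 cos 201° = -1722.46
Leg 2 (173°, 3228 m): east 3228 sin 173° = 393.39, north 3228 cos 173° = -3203.94
Summing: -267.79 m east, -4926.39 m north → (-268, -4926).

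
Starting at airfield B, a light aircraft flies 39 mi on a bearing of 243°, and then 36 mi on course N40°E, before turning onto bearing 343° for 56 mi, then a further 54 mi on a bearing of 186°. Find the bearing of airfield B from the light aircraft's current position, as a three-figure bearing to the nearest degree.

106°

Leg 1 (243°, 39 mi): east 39 sin 243° = -34.75, north 39 cos 243° = -17.71
Leg 2 (N40°E, 36 mi): east 36 sin 40° = 23.14, north 36 cos 40° = 27.58
Leg 3 (343°, 56 mi): east 56 sin 343° = -16.37, north 56 cos 343° = 53.55
Leg 4 (186°, 54 mi): east 54 sin 186° = -5.64, north 54 cos 186° = -53.70
Net displacement: -33.63 east, 9.72 north. Direction back to start is (33.63, -9.72): bearing = atan2(33.63, -9.72) mod 360° = 106.12° ≈ 106°.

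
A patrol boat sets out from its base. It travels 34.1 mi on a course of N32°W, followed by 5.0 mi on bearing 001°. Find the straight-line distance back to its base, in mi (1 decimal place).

Leg 1 (N32°W, 34.1 mi): east 34.1 sin 328° = -18.07, north 34.1 cos 328° = 28.92
Leg 2 (001°, 5.0 mi): east 5.0 sin 1° = 0.09, north 5.0 cos 1° = 5.00
Net: -17.98 east, 33.92 north. Distance = √((-17.98)² + (33.92)²) = 38.390 mi.

38.4 mi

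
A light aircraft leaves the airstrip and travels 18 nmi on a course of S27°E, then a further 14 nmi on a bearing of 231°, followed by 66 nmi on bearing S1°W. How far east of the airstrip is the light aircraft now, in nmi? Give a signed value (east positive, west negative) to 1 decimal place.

Leg 1 (S27°E, 18 nmi): east 18 sin 153° = 8.17, north 18 cos 153° = -16.04
Leg 2 (231°, 14 nmi): east 14 sin 231° = -10.88, north 14 cos 231° = -8.81
Leg 3 (S1°W, 66 nmi): east 66 sin 181° = -1.15, north 66 cos 181° = -65.99
Net east component: -3.86 nmi.

-3.9 nmi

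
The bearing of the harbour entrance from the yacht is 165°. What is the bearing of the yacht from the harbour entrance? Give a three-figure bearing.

345°

Back-bearing = 165° + 180° = 345°.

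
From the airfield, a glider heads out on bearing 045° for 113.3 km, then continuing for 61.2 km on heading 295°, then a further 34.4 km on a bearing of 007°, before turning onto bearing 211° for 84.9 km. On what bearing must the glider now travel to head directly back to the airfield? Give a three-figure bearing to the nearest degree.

168°

Leg 1 (045°, 113.3 km): east 113.3 sin 45° = 80.12, north 113.3 cos 45° = 80.12
Leg 2 (295°, 61.2 km): east 61.2 sin 295° = -55.47, north 61.2 cos 295° = 25.86
Leg 3 (007°, 34.4 km): east 34.4 sin 7° = 4.19, north 34.4 cos 7° = 34.14
Leg 4 (211°, 84.9 km): east 84.9 sin 211° = -43.73, north 84.9 cos 211° = -72.77
Net displacement: -14.89 east, 67.35 north. Direction back to start is (14.89, -67.35): bearing = atan2(14.89, -67.35) mod 360° = 167.54° ≈ 168°.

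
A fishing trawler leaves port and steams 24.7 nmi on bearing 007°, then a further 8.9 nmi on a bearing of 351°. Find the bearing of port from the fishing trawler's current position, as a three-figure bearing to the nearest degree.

Leg 1 (007°, 24.7 nmi): east 24.7 sin 7° = 3.01, north 24.7 cos 7° = 24.52
Leg 2 (351°, 8.9 nmi): east 8.9 sin 351° = -1.39, north 8.9 cos 351° = 8.79
Net displacement: 1.62 east, 33.31 north. Direction back to start is (-1.62, -33.31): bearing = atan2(-1.62, -33.31) mod 360° = 182.78° ≈ 183°.

183°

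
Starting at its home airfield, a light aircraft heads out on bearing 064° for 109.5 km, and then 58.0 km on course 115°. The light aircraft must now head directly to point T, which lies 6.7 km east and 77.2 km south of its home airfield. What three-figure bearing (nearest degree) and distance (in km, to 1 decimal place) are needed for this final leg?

235°, 175.9 km

Leg 1 (064°, 109.5 km): east 109.5 sin 64° = 98.42, north 109.5 cos 64° = 48.00
Leg 2 (115°, 58.0 km): east 58.0 sin 115° = 52.57, north 58.0 cos 115° = -24.51
Current position: (150.98, 23.49). Target: (6.7, -77.2). Remaining: Δeast = -144.28, Δnorth = -100.69.
Bearing = atan2(-144.28, -100.69) mod 360° = 235.09°; distance = √((-144.28)² + (-100.69)²) = 175.944 km.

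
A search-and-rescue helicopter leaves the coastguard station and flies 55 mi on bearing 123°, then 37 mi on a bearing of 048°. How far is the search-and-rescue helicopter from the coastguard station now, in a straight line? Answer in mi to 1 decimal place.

73.8 mi

Leg 1 (123°, 55 mi): east 55 sin 123° = 46.13, north 55 cos 123° = -29.96
Leg 2 (048°, 37 mi): east 37 sin 48° = 27.50, north 37 cos 48° = 24.76
Net: 73.62 east, -5.20 north. Distance = √((73.62)² + (-5.20)²) = 73.806 mi.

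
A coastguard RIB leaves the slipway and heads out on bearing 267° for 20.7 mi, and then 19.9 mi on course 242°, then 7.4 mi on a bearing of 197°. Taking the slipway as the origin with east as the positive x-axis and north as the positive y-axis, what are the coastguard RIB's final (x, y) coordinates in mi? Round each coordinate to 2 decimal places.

Leg 1 (267°, 20.7 mi): east 20.7 sin 267° = -20.67, north 20.7 cos 267° = -1.08
Leg 2 (242°, 19.9 mi): east 19.9 sin 242° = -17.57, north 19.9 cos 242° = -9.34
Leg 3 (197°, 7.4 mi): east 7.4 sin 197° = -2.16, north 7.4 cos 197° = -7.08
Summing: -40.41 mi east, -17.50 mi north → (-40.41, -17.50).

(-40.41, -17.50)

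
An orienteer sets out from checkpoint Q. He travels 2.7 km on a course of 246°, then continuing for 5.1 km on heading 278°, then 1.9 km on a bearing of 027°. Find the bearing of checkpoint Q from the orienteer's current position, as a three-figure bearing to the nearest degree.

101°

Leg 1 (246°, 2.7 km): east 2.7 sin 246° = -2.47, north 2.7 cos 246° = -1.10
Leg 2 (278°, 5.1 km): east 5.1 sin 278° = -5.05, north 5.1 cos 278° = 0.71
Leg 3 (027°, 1.9 km): east 1.9 sin 27° = 0.86, north 1.9 cos 27° = 1.69
Net displacement: -6.65 east, 1.30 north. Direction back to start is (6.65, -1.30): bearing = atan2(6.65, -1.30) mod 360° = 101.09° ≈ 101°.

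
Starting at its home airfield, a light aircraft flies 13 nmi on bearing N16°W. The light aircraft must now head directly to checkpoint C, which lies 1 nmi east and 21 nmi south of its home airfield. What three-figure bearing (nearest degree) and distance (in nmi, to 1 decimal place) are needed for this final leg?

Leg 1 (N16°W, 13 nmi): east 13 sin 344° = -3.58, north 13 cos 344° = 12.50
Current position: (-3.58, 12.50). Target: (1, -21). Remaining: Δeast = 4.58, Δnorth = -33.50.
Bearing = atan2(4.58, -33.50) mod 360° = 172.21°; distance = √((4.58)² + (-33.50)²) = 33.809 nmi.

172°, 33.8 nmi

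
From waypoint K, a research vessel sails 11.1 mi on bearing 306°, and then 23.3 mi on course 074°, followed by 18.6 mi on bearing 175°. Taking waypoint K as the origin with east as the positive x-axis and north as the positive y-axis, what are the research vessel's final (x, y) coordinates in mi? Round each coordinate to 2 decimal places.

(15.04, -5.58)

Leg 1 (306°, 11.1 mi): east 11.1 sin 306° = -8.98, north 11.1 cos 306° = 6.52
Leg 2 (074°, 23.3 mi): east 23.3 sin 74° = 22.40, north 23.3 cos 74° = 6.42
Leg 3 (175°, 18.6 mi): east 18.6 sin 175° = 1.62, north 18.6 cos 175° = -18.53
Summing: 15.04 mi east, -5.58 mi north → (15.04, -5.58).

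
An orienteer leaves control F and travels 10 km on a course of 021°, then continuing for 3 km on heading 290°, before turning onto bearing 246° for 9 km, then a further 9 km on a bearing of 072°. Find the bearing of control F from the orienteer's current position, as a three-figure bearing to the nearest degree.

187°

Leg 1 (021°, 10 km): east 10 sin 21° = 3.58, north 10 cos 21° = 9.34
Leg 2 (290°, 3 km): east 3 sin 290° = -2.82, north 3 cos 290° = 1.03
Leg 3 (246°, 9 km): east 9 sin 246° = -8.22, north 9 cos 246° = -3.66
Leg 4 (072°, 9 km): east 9 sin 72° = 8.56, north 9 cos 72° = 2.78
Net displacement: 1.10 east, 9.48 north. Direction back to start is (-1.10, -9.48): bearing = atan2(-1.10, -9.48) mod 360° = 186.63° ≈ 187°.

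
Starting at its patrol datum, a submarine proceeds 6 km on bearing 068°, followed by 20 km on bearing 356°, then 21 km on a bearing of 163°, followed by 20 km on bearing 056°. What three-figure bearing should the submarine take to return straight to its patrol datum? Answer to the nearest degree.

244°

Leg 1 (068°, 6 km): east 6 sin 68° = 5.56, north 6 cos 68° = 2.25
Leg 2 (356°, 20 km): east 20 sin 356° = -1.40, north 20 cos 356° = 19.95
Leg 3 (163°, 21 km): east 21 sin 163° = 6.14, north 21 cos 163° = -20.08
Leg 4 (056°, 20 km): east 20 sin 56° = 16.58, north 20 cos 56° = 11.18
Net displacement: 26.89 east, 13.30 north. Direction back to start is (-26.89, -13.30): bearing = atan2(-26.89, -13.30) mod 360° = 243.68° ≈ 244°.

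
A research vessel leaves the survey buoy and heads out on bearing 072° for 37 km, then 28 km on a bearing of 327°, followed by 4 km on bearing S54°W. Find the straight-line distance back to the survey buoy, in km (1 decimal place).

36.6 km

Leg 1 (072°, 37 km): east 37 sin 72° = 35.19, north 37 cos 72° = 11.43
Leg 2 (327°, 28 km): east 28 sin 327° = -15.25, north 28 cos 327° = 23.48
Leg 3 (S54°W, 4 km): east 4 sin 234° = -3.24, north 4 cos 234° = -2.35
Net: 16.70 east, 32.57 north. Distance = √((16.70)² + (32.57)²) = 36.599 km.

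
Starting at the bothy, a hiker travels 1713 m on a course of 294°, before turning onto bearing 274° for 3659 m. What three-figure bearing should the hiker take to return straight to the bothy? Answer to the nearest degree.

100°

Leg 1 (294°, 1713 m): east 1713 sin 294° = -1564.90, north 1713 cos 294° = 696.74
Leg 2 (274°, 3659 m): east 3659 sin 274° = -3650.09, north 3659 cos 274° = 255.24
Net displacement: -5214.99 east, 951.98 north. Direction back to start is (5214.99, -951.98): bearing = atan2(5214.99, -951.98) mod 360° = 100.35° ≈ 100°.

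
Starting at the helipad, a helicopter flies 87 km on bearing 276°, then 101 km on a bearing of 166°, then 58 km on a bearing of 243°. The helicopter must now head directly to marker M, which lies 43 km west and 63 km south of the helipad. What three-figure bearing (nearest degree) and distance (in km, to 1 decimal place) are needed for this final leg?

Leg 1 (276°, 87 km): east 87 sin 276° = -86.52, north 87 cos 276° = 9.09
Leg 2 (166°, 101 km): east 101 sin 166° = 24.43, north 101 cos 166° = -98.00
Leg 3 (243°, 58 km): east 58 sin 243° = -51.68, north 58 cos 243° = -26.33
Current position: (-113.77, -115.24). Target: (-43, -63). Remaining: Δeast = 70.77, Δnorth = 52.24.
Bearing = atan2(70.77, 52.24) mod 360° = 53.57°; distance = √((70.77)² + (52.24)²) = 87.959 km.

054°, 88.0 km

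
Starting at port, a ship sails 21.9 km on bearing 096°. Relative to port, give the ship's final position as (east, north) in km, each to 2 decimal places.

Leg 1 (096°, 21.9 km): east 21.9 sin 96° = 21.78, north 21.9 cos 96° = -2.29
Summing: 21.78 km east, -2.29 km north → (21.78, -2.29).

(21.78, -2.29)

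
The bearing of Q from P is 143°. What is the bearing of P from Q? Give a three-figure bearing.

Back-bearing = 143° + 180° = 323°.

323°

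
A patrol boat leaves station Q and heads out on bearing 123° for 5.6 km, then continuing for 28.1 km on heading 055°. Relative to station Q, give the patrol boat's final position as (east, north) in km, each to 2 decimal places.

(27.71, 13.07)

Leg 1 (123°, 5.6 km): east 5.6 sin 123° = 4.70, north 5.6 cos 123° = -3.05
Leg 2 (055°, 28.1 km): east 28.1 sin 55° = 23.02, north 28.1 cos 55° = 16.12
Summing: 27.71 km east, 13.07 km north → (27.71, 13.07).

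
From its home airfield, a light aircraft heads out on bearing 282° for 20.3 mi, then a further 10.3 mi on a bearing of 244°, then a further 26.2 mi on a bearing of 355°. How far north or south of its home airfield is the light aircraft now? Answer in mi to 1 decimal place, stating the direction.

Leg 1 (282°, 20.3 mi): east 20.3 sin 282° = -19.86, north 20.3 cos 282° = 4.22
Leg 2 (244°, 10.3 mi): east 10.3 sin 244° = -9.26, north 10.3 cos 244° = -4.52
Leg 3 (355°, 26.2 mi): east 26.2 sin 355° = -2.28, north 26.2 cos 355° = 26.10
Net north component: 25.81 mi.

25.8 mi north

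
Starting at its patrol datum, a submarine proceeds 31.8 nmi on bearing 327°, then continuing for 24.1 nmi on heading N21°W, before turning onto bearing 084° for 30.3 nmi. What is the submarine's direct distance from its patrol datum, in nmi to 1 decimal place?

52.5 nmi

Leg 1 (327°, 31.8 nmi): east 31.8 sin 327° = -17.32, north 31.8 cos 327° = 26.67
Leg 2 (N21°W, 24.1 nmi): east 24.1 sin 339° = -8.64, north 24.1 cos 339° = 22.50
Leg 3 (084°, 30.3 nmi): east 30.3 sin 84° = 30.13, north 30.3 cos 84° = 3.17
Net: 4.18 east, 52.34 north. Distance = √((4.18)² + (52.34)²) = 52.503 nmi.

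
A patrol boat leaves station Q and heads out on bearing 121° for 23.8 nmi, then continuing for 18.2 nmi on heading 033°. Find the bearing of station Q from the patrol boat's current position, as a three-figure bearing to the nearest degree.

264°

Leg 1 (121°, 23.8 nmi): east 23.8 sin 121° = 20.40, north 23.8 cos 121° = -12.26
Leg 2 (033°, 18.2 nmi): east 18.2 sin 33° = 9.91, north 18.2 cos 33° = 15.26
Net displacement: 30.31 east, 3.01 north. Direction back to start is (-30.31, -3.01): bearing = atan2(-30.31, -3.01) mod 360° = 264.34° ≈ 264°.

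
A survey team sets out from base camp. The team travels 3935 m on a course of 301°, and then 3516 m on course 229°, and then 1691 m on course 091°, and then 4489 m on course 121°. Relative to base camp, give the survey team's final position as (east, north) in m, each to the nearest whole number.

(-488, -2622)

Leg 1 (301°, 3935 m): east 3935 sin 301° = -3372.95, north 3935 cos 301° = 2026.67
Leg 2 (229°, 3516 m): east 3516 sin 229° = -2653.56, north 3516 cos 229° = -2306.70
Leg 3 (091°, 1691 m): east 1691 sin 91° = 1690.74, north 1691 cos 91° = -29.51
Leg 4 (121°, 4489 m): east 4489 sin 121° = 3847.82, north 4489 cos 121° = -2312.01
Summing: -487.95 m east, -2621.55 m north → (-488, -2622).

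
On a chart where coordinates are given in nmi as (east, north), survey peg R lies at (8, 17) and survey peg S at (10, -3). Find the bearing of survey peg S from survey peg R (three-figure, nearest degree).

Δeast = 10 − 8 = 2.00; Δnorth = -3 − 17 = -20.00.
Bearing = atan2(Δeast, Δnorth) mod 360° = 174.29° ≈ 174°.

174°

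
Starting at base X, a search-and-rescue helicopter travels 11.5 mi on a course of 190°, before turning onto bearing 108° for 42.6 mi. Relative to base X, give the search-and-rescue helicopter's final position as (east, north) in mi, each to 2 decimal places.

Leg 1 (190°, 11.5 mi): east 11.5 sin 190° = -2.00, north 11.5 cos 190° = -11.33
Leg 2 (108°, 42.6 mi): east 42.6 sin 108° = 40.52, north 42.6 cos 108° = -13.16
Summing: 38.52 mi east, -24.49 mi north → (38.52, -24.49).

(38.52, -24.49)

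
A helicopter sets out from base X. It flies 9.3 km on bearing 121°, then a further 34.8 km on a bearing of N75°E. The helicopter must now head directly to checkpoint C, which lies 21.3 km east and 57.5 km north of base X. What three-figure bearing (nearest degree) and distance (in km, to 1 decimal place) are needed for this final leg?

339°, 57.0 km

Leg 1 (121°, 9.3 km): east 9.3 sin 121° = 7.97, north 9.3 cos 121° = -4.79
Leg 2 (N75°E, 34.8 km): east 34.8 sin 75° = 33.61, north 34.8 cos 75° = 9.01
Current position: (41.59, 4.22). Target: (21.3, 57.5). Remaining: Δeast = -20.29, Δnorth = 53.28.
Bearing = atan2(-20.29, 53.28) mod 360° = 339.16°; distance = √((-20.29)² + (53.28)²) = 57.014 km.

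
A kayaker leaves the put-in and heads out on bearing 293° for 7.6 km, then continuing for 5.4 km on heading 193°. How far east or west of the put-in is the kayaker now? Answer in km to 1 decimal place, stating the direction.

Leg 1 (293°, 7.6 km): east 7.6 sin 293° = -7.00, north 7.6 cos 293° = 2.97
Leg 2 (193°, 5.4 km): east 5.4 sin 193° = -1.21, north 5.4 cos 193° = -5.26
Net east component: -8.21 km.

8.2 km west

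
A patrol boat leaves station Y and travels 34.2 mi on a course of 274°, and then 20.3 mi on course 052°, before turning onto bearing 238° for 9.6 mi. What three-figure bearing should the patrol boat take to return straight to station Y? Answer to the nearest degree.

Leg 1 (274°, 34.2 mi): east 34.2 sin 274° = -34.12, north 34.2 cos 274° = 2.39
Leg 2 (052°, 20.3 mi): east 20.3 sin 52° = 16.00, north 20.3 cos 52° = 12.50
Leg 3 (238°, 9.6 mi): east 9.6 sin 238° = -8.14, north 9.6 cos 238° = -5.09
Net displacement: -26.26 east, 9.80 north. Direction back to start is (26.26, -9.80): bearing = atan2(26.26, -9.80) mod 360° = 110.46° ≈ 110°.

110°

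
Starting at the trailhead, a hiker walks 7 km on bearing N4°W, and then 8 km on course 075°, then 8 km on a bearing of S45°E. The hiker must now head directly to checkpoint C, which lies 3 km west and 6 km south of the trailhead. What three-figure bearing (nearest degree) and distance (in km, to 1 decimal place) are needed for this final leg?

239°, 18.5 km

Leg 1 (N4°W, 7 km): east 7 sin 356° = -0.49, north 7 cos 356° = 6.98
Leg 2 (075°, 8 km): east 8 sin 75° = 7.73, north 8 cos 75° = 2.07
Leg 3 (S45°E, 8 km): east 8 sin 135° = 5.66, north 8 cos 135° = -5.66
Current position: (12.90, 3.40). Target: (-3, -6). Remaining: Δeast = -15.90, Δnorth = -9.40.
Bearing = atan2(-15.90, -9.40) mod 360° = 239.41°; distance = √((-15.90)² + (-9.40)²) = 18.466 km.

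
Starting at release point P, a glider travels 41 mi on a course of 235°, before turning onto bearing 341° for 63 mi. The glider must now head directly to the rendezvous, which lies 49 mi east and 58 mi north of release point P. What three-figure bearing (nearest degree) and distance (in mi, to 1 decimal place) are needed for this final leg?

078°, 105.4 mi

Leg 1 (235°, 41 mi): east 41 sin 235° = -33.59, north 41 cos 235° = -23.52
Leg 2 (341°, 63 mi): east 63 sin 341° = -20.51, north 63 cos 341° = 59.57
Current position: (-54.10, 36.05). Target: (49, 58). Remaining: Δeast = 103.10, Δnorth = 21.95.
Bearing = atan2(103.10, 21.95) mod 360° = 77.98°; distance = √((103.10)² + (21.95)²) = 105.407 mi.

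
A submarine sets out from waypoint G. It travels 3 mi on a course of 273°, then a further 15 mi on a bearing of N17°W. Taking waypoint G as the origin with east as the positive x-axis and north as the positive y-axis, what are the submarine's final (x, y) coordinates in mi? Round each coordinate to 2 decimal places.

Leg 1 (273°, 3 mi): east 3 sin 273° = -3.00, north 3 cos 273° = 0.16
Leg 2 (N17°W, 15 mi): east 15 sin 343° = -4.39, north 15 cos 343° = 14.34
Summing: -7.38 mi east, 14.50 mi north → (-7.38, 14.50).

(-7.38, 14.50)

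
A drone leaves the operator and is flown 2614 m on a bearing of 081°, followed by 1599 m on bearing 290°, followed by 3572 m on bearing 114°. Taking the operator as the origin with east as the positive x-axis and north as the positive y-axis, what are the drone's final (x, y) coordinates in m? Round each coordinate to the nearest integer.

Leg 1 (081°, 2614 m): east 2614 sin 81° = 2581.82, north 2614 cos 81° = 408.92
Leg 2 (290°, 1599 m): east 1599 sin 290° = -1502.57, north 1599 cos 290° = 546.89
Leg 3 (114°, 3572 m): east 3572 sin 114° = 3263.18, north 3572 cos 114° = -1452.86
Summing: 4342.43 m east, -497.05 m north → (4342, -497).

(4342, -497)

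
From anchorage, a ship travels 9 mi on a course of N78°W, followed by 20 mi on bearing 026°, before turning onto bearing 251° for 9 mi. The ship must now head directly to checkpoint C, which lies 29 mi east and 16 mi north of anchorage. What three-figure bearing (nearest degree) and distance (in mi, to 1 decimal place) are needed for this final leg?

091°, 37.6 mi

Leg 1 (N78°W, 9 mi): east 9 sin 282° = -8.80, north 9 cos 282° = 1.87
Leg 2 (026°, 20 mi): east 20 sin 26° = 8.77, north 20 cos 26° = 17.98
Leg 3 (251°, 9 mi): east 9 sin 251° = -8.51, north 9 cos 251° = -2.93
Current position: (-8.55, 16.92). Target: (29, 16). Remaining: Δeast = 37.55, Δnorth = -0.92.
Bearing = atan2(37.55, -0.92) mod 360° = 91.40°; distance = √((37.55)² + (-0.92)²) = 37.557 mi.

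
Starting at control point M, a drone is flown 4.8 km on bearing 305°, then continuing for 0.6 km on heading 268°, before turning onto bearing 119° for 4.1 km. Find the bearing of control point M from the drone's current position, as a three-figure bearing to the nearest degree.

128°

Leg 1 (305°, 4.8 km): east 4.8 sin 305° = -3.93, north 4.8 cos 305° = 2.75
Leg 2 (268°, 0.6 km): east 0.6 sin 268° = -0.60, north 0.6 cos 268° = -0.02
Leg 3 (119°, 4.1 km): east 4.1 sin 119° = 3.59, north 4.1 cos 119° = -1.99
Net displacement: -0.95 east, 0.74 north. Direction back to start is (0.95, -0.74): bearing = atan2(0.95, -0.74) mod 360° = 128.21° ≈ 128°.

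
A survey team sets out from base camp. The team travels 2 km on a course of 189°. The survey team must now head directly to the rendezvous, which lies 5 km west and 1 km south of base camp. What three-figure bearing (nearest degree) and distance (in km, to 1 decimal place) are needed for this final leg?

282°, 4.8 km

Leg 1 (189°, 2 km): east 2 sin 189° = -0.31, north 2 cos 189° = -1.98
Current position: (-0.31, -1.98). Target: (-5, -1). Remaining: Δeast = -4.69, Δnorth = 0.98.
Bearing = atan2(-4.69, 0.98) mod 360° = 281.76°; distance = √((-4.69)² + (0.98)²) = 4.788 km.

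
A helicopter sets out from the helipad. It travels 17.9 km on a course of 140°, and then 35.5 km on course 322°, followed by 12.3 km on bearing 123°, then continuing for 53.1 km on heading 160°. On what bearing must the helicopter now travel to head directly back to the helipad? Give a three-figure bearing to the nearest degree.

Leg 1 (140°, 17.9 km): east 17.9 sin 140° = 11.51, north 17.9 cos 140° = -13.71
Leg 2 (322°, 35.5 km): east 35.5 sin 322° = -21.86, north 35.5 cos 322° = 27.97
Leg 3 (123°, 12.3 km): east 12.3 sin 123° = 10.32, north 12.3 cos 123° = -6.70
Leg 4 (160°, 53.1 km): east 53.1 sin 160° = 18.16, north 53.1 cos 160° = -49.90
Net displacement: 18.13 east, -42.33 north. Direction back to start is (-18.13, 42.33): bearing = atan2(-18.13, 42.33) mod 360° = 336.82° ≈ 337°.

337°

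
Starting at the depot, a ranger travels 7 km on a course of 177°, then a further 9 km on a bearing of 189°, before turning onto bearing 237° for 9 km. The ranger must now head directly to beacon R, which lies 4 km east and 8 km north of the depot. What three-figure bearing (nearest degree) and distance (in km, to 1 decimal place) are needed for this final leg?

024°, 31.4 km

Leg 1 (177°, 7 km): east 7 sin 177° = 0.37, north 7 cos 177° = -6.99
Leg 2 (189°, 9 km): east 9 sin 189° = -1.41, north 9 cos 189° = -8.89
Leg 3 (237°, 9 km): east 9 sin 237° = -7.55, north 9 cos 237° = -4.90
Current position: (-8.59, -20.78). Target: (4, 8). Remaining: Δeast = 12.59, Δnorth = 28.78.
Bearing = atan2(12.59, 28.78) mod 360° = 23.63°; distance = √((12.59)² + (28.78)²) = 31.414 km.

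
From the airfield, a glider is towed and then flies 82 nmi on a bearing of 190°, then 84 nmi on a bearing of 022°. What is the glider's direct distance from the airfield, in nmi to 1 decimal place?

Leg 1 (190°, 82 nmi): east 82 sin 190° = -14.24, north 82 cos 190° = -80.75
Leg 2 (022°, 84 nmi): east 84 sin 22° = 31.47, north 84 cos 22° = 77.88
Net: 17.23 east, -2.87 north. Distance = √((17.23)² + (-2.87)²) = 17.465 nmi.

17.5 nmi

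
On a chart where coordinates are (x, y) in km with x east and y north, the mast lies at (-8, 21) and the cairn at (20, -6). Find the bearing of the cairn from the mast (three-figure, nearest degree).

134°

Δeast = 20 − -8 = 28.00; Δnorth = -6 − 21 = -27.00.
Bearing = atan2(Δeast, Δnorth) mod 360° = 133.96° ≈ 134°.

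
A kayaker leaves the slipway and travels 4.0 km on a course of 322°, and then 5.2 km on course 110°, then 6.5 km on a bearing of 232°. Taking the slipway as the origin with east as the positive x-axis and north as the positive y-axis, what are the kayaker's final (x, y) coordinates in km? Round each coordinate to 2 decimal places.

Leg 1 (322°, 4.0 km): east 4.0 sin 322° = -2.46, north 4.0 cos 322° = 3.15
Leg 2 (110°, 5.2 km): east 5.2 sin 110° = 4.89, north 5.2 cos 110° = -1.78
Leg 3 (232°, 6.5 km): east 6.5 sin 232° = -5.12, north 6.5 cos 232° = -4.00
Summing: -2.70 km east, -2.63 km north → (-2.70, -2.63).

(-2.70, -2.63)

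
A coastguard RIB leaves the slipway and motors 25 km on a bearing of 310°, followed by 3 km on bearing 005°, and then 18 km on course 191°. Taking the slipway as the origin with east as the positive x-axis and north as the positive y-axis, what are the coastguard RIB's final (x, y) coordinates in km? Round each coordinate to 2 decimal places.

(-22.32, 1.39)

Leg 1 (310°, 25 km): east 25 sin 310° = -19.15, north 25 cos 310° = 16.07
Leg 2 (005°, 3 km): east 3 sin 5° = 0.26, north 3 cos 5° = 2.99
Leg 3 (191°, 18 km): east 18 sin 191° = -3.43, north 18 cos 191° = -17.67
Summing: -22.32 km east, 1.39 km north → (-22.32, 1.39).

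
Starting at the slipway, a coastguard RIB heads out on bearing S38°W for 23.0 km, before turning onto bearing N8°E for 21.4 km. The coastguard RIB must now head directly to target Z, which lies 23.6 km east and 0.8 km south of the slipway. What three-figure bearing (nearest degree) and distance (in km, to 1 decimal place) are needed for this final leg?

Leg 1 (S38°W, 23.0 km): east 23.0 sin 218° = -14.16, north 23.0 cos 218° = -18.12
Leg 2 (N8°E, 21.4 km): east 21.4 sin 8° = 2.98, north 21.4 cos 8° = 21.19
Current position: (-11.18, 3.07). Target: (23.6, -0.8). Remaining: Δeast = 34.78, Δnorth = -3.87.
Bearing = atan2(34.78, -3.87) mod 360° = 96.34°; distance = √((34.78)² + (-3.87)²) = 34.996 km.

096°, 35.0 km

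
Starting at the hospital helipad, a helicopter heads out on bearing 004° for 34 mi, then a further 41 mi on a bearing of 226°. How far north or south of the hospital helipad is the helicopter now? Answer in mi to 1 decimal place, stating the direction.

Leg 1 (004°, 34 mi): east 34 sin 4° = 2.37, north 34 cos 4° = 33.92
Leg 2 (226°, 41 mi): east 41 sin 226° = -29.49, north 41 cos 226° = -28.48
Net north component: 5.44 mi.

5.4 mi north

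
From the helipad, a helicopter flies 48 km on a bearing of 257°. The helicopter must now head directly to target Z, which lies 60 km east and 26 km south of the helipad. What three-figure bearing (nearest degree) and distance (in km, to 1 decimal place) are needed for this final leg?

Leg 1 (257°, 48 km): east 48 sin 257° = -46.77, north 48 cos 257° = -10.80
Current position: (-46.77, -10.80). Target: (60, -26). Remaining: Δeast = 106.77, Δnorth = -15.20.
Bearing = atan2(106.77, -15.20) mod 360° = 98.10°; distance = √((106.77)² + (-15.20)²) = 107.847 km.

098°, 107.8 km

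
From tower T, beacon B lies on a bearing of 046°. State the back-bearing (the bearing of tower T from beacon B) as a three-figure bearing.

226°

Back-bearing = 046° + 180° = 226°.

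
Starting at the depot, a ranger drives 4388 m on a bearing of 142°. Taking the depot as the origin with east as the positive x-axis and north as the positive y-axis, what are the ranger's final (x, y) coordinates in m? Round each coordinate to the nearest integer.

Leg 1 (142°, 4388 m): east 4388 sin 142° = 2701.52, north 4388 cos 142° = -3457.79
Summing: 2701.52 m east, -3457.79 m north → (2702, -3458).

(2702, -3458)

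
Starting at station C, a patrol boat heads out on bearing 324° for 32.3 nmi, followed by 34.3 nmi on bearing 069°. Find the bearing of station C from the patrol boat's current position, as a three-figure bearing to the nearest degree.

199°

Leg 1 (324°, 32.3 nmi): east 32.3 sin 324° = -18.99, north 32.3 cos 324° = 26.13
Leg 2 (069°, 34.3 nmi): east 34.3 sin 69° = 32.02, north 34.3 cos 69° = 12.29
Net displacement: 13.04 east, 38.42 north. Direction back to start is (-13.04, -38.42): bearing = atan2(-13.04, -38.42) mod 360° = 198.74° ≈ 199°.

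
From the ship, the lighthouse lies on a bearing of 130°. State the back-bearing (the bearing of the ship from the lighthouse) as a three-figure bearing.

310°

Back-bearing = 130° + 180° = 310°.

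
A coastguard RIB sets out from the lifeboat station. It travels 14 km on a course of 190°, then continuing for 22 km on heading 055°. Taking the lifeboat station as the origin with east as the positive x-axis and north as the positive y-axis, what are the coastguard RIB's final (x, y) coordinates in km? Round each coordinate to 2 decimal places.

(15.59, -1.17)

Leg 1 (190°, 14 km): east 14 sin 190° = -2.43, north 14 cos 190° = -13.79
Leg 2 (055°, 22 km): east 22 sin 55° = 18.02, north 22 cos 55° = 12.62
Summing: 15.59 km east, -1.17 km north → (15.59, -1.17).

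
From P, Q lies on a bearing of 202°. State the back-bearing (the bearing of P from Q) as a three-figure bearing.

022°

Back-bearing = 202° − 180° = 022°.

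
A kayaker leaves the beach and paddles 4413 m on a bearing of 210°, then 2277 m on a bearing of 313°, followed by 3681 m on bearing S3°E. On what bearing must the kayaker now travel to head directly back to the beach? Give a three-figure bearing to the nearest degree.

Leg 1 (210°, 4413 m): east 4413 sin 210° = -2206.50, north 4413 cos 210° = -3821.77
Leg 2 (313°, 2277 m): east 2277 sin 313° = -1665.29, north 2277 cos 313° = 1552.91
Leg 3 (S3°E, 3681 m): east 3681 sin 177° = 192.65, north 3681 cos 177° = -3675.96
Net displacement: -3679.14 east, -5944.82 north. Direction back to start is (3679.14, 5944.82): bearing = atan2(3679.14, 5944.82) mod 360° = 31.75° ≈ 032°.

032°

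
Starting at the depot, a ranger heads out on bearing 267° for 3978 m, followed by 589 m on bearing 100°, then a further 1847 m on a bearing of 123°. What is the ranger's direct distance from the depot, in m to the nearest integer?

2265 m

Leg 1 (267°, 3978 m): east 3978 sin 267° = -3972.55, north 3978 cos 267° = -208.19
Leg 2 (100°, 589 m): east 589 sin 100° = 580.05, north 589 cos 100° = -102.28
Leg 3 (123°, 1847 m): east 1847 sin 123° = 1549.02, north 1847 cos 123° = -1005.95
Net: -1843.47 east, -1316.42 north. Distance = √((-1843.47)² + (-1316.42)²) = 2265.248 m.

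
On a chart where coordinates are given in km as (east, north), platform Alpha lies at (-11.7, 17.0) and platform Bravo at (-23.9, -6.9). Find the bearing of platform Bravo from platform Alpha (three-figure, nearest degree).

207°

Δeast = -23.9 − -11.7 = -12.20; Δnorth = -6.9 − 17.0 = -23.90.
Bearing = atan2(Δeast, Δnorth) mod 360° = 207.04° ≈ 207°.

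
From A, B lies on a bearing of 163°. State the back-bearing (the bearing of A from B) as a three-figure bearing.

Back-bearing = 163° + 180° = 343°.

343°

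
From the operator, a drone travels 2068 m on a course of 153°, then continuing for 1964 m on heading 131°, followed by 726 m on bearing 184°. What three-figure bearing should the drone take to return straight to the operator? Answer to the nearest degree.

Leg 1 (153°, 2068 m): east 2068 sin 153° = 938.85, north 2068 cos 153° = -1842.60
Leg 2 (131°, 1964 m): east 1964 sin 131° = 1482.25, north 1964 cos 131° = -1288.50
Leg 3 (184°, 726 m): east 726 sin 184° = -50.64, north 726 cos 184° = -724.23
Net displacement: 2370.46 east, -3855.33 north. Direction back to start is (-2370.46, 3855.33): bearing = atan2(-2370.46, 3855.33) mod 360° = 328.41° ≈ 328°.

328°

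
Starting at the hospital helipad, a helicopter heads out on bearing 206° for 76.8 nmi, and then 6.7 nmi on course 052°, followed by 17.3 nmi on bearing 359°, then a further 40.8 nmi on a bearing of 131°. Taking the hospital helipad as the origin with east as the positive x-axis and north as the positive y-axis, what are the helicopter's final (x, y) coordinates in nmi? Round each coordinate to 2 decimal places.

(2.10, -74.37)

Leg 1 (206°, 76.8 nmi): east 76.8 sin 206° = -33.67, north 76.8 cos 206° = -69.03
Leg 2 (052°, 6.7 nmi): east 6.7 sin 52° = 5.28, north 6.7 cos 52° = 4.12
Leg 3 (359°, 17.3 nmi): east 17.3 sin 359° = -0.30, north 17.3 cos 359° = 17.30
Leg 4 (131°, 40.8 nmi): east 40.8 sin 131° = 30.79, north 40.8 cos 131° = -26.77
Summing: 2.10 nmi east, -74.37 nmi north → (2.10, -74.37).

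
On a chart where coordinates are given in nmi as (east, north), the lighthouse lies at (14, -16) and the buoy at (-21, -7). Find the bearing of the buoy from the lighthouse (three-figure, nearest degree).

Δeast = -21 − 14 = -35.00; Δnorth = -7 − -16 = 9.00.
Bearing = atan2(Δeast, Δnorth) mod 360° = 284.42° ≈ 284°.

284°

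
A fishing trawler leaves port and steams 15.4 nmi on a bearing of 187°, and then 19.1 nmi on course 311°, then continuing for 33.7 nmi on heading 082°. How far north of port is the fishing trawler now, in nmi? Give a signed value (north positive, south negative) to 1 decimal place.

Leg 1 (187°, 15.4 nmi): east 15.4 sin 187° = -1.88, north 15.4 cos 187° = -15.29
Leg 2 (311°, 19.1 nmi): east 19.1 sin 311° = -14.41, north 19.1 cos 311° = 12.53
Leg 3 (082°, 33.7 nmi): east 33.7 sin 82° = 33.37, north 33.7 cos 82° = 4.69
Net north component: 1.94 nmi.

1.9 nmi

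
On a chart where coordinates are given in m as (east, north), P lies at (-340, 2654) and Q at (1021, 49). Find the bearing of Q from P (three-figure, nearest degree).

152°

Δeast = 1021 − -340 = 1361.00; Δnorth = 49 − 2654 = -2605.00.
Bearing = atan2(Δeast, Δnorth) mod 360° = 152.41° ≈ 152°.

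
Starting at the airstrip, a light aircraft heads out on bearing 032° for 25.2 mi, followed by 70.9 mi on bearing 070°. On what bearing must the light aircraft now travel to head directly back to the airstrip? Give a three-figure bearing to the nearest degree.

Leg 1 (032°, 25.2 mi): east 25.2 sin 32° = 13.35, north 25.2 cos 32° = 21.37
Leg 2 (070°, 70.9 mi): east 70.9 sin 70° = 66.62, north 70.9 cos 70° = 24.25
Net displacement: 79.98 east, 45.62 north. Direction back to start is (-79.98, -45.62): bearing = atan2(-79.98, -45.62) mod 360° = 240.30° ≈ 240°.

240°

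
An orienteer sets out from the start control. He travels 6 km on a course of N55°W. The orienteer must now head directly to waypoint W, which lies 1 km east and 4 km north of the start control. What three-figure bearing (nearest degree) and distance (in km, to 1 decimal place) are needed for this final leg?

Leg 1 (N55°W, 6 km): east 6 sin 305° = -4.91, north 6 cos 305° = 3.44
Current position: (-4.91, 3.44). Target: (1, 4). Remaining: Δeast = 5.91, Δnorth = 0.56.
Bearing = atan2(5.91, 0.56) mod 360° = 84.61°; distance = √((5.91)² + (0.56)²) = 5.941 km.

085°, 5.9 km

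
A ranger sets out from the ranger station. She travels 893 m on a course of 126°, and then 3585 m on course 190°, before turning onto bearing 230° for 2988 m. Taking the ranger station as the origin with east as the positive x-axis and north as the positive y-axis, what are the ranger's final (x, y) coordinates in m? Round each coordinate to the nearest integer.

Leg 1 (126°, 893 m): east 893 sin 126° = 722.45, north 893 cos 126° = -524.89
Leg 2 (190°, 3585 m): east 3585 sin 190° = -622.53, north 3585 cos 190° = -3530.54
Leg 3 (230°, 2988 m): east 2988 sin 230° = -2288.94, north 2988 cos 230° = -1920.65
Summing: -2189.02 m east, -5976.08 m north → (-2189, -5976).

(-2189, -5976)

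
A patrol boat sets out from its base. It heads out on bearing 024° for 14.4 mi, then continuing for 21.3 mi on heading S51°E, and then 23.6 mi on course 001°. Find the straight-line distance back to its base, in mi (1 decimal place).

Leg 1 (024°, 14.4 mi): east 14.4 sin 24° = 5.86, north 14.4 cos 24° = 13.16
Leg 2 (S51°E, 21.3 mi): east 21.3 sin 129° = 16.55, north 21.3 cos 129° = -13.40
Leg 3 (001°, 23.6 mi): east 23.6 sin 1° = 0.41, north 23.6 cos 1° = 23.60
Net: 22.82 east, 23.35 north. Distance = √((22.82)² + (23.35)²) = 32.649 mi.

32.6 mi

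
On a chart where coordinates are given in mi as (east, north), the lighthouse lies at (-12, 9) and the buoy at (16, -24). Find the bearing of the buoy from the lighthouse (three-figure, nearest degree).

Δeast = 16 − -12 = 28.00; Δnorth = -24 − 9 = -33.00.
Bearing = atan2(Δeast, Δnorth) mod 360° = 139.69° ≈ 140°.

140°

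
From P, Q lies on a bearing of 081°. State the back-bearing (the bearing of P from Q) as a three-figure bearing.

261°

Back-bearing = 081° + 180° = 261°.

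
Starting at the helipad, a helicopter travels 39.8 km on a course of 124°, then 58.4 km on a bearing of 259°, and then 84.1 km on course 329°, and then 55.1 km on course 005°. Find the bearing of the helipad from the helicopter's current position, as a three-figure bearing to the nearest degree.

146°

Leg 1 (124°, 39.8 km): east 39.8 sin 124° = 33.00, north 39.8 cos 124° = -22.26
Leg 2 (259°, 58.4 km): east 58.4 sin 259° = -57.33, north 58.4 cos 259° = -11.14
Leg 3 (329°, 84.1 km): east 84.1 sin 329° = -43.31, north 84.1 cos 329° = 72.09
Leg 4 (005°, 55.1 km): east 55.1 sin 5° = 4.80, north 55.1 cos 5° = 54.89
Net displacement: -62.84 east, 93.58 north. Direction back to start is (62.84, -93.58): bearing = atan2(62.84, -93.58) mod 360° = 146.12° ≈ 146°.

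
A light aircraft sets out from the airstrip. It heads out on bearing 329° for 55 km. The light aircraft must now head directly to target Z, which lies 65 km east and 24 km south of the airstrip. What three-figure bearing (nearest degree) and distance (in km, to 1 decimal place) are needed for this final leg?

Leg 1 (329°, 55 km): east 55 sin 329° = -28.33, north 55 cos 329° = 47.14
Current position: (-28.33, 47.14). Target: (65, -24). Remaining: Δeast = 93.33, Δnorth = -71.14.
Bearing = atan2(93.33, -71.14) mod 360° = 127.32°; distance = √((93.33)² + (-71.14)²) = 117.352 km.

127°, 117.4 km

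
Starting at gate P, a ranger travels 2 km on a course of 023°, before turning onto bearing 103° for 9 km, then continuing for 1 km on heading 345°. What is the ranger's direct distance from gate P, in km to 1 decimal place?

Leg 1 (023°, 2 km): east 2 sin 23° = 0.78, north 2 cos 23° = 1.84
Leg 2 (103°, 9 km): east 9 sin 103° = 8.77, north 9 cos 103° = -2.02
Leg 3 (345°, 1 km): east 1 sin 345° = -0.26, north 1 cos 345° = 0.97
Net: 9.29 east, 0.78 north. Distance = √((9.29)² + (0.78)²) = 9.325 km.

9.3 km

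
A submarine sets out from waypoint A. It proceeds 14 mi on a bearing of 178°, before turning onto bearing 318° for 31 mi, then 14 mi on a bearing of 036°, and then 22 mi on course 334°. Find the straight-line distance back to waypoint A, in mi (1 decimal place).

Leg 1 (178°, 14 mi): east 14 sin 178° = 0.49, north 14 cos 178° = -13.99
Leg 2 (318°, 31 mi): east 31 sin 318° = -20.74, north 31 cos 318° = 23.04
Leg 3 (036°, 14 mi): east 14 sin 36° = 8.23, north 14 cos 36° = 11.33
Leg 4 (334°, 22 mi): east 22 sin 334° = -9.64, north 22 cos 334° = 19.77
Net: -21.67 east, 40.15 north. Distance = √((-21.67)² + (40.15)²) = 45.621 mi.

45.6 mi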